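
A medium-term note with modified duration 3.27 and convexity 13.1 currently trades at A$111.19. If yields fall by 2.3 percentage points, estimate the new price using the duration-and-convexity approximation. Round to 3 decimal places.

A$119.938

Duration effect: -D_mod·Δy = -3.27 × (-0.023) = +0.075210
Convexity effect: ½·C·(Δy)² = 0.5 × 13.1 × (-0.023)² = +0.00346495
ΔP/P ≈ +0.075210 + 0.00346495 = +0.07867495
New price ≈ 111.19 × (1 + 0.07867495) = 119.9378676905.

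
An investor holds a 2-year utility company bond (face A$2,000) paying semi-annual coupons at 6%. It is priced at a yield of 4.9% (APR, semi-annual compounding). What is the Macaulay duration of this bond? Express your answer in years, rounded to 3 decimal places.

Periodic yield y = 0.0245. Discount each cash flow and weight by its period:
  t   CF        PV=CF/(1+0.0245)^t    t·PV
  1        60.00        58.5652        58.5652
  2        60.00        57.1646       114.3292
  3        60.00        55.7976       167.3927
  4     2,060.00     1,869.9043     7,479.6170
  Σ                  2,041.4316     7,819.9041
Price P = Σ PV = 2,041.4316.
Macaulay duration = Σ(t·PV) / P = 7,819.9041 / 2,041.4316 = 3.83060 half-year periods.
In years: 3.83060 / 2 = 1.91530 years.

1.915 years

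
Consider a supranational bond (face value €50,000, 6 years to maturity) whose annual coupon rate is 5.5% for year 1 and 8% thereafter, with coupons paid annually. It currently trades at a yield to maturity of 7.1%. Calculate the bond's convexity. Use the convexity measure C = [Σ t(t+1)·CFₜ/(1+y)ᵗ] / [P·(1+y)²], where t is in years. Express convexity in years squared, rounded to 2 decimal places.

With y = 0.071:
  t   CF        PV=CF/(1+0.071)^t    t·PV        t(t+1)·PV
  1     2,750.00     2,567.6937     2,567.6937       5,135.3875
  2     4,000.00     3,487.2337     6,974.4673      20,923.4020
  3     4,000.00     3,256.0539     9,768.1616      39,072.6462
  4     4,000.00     3,040.1997    12,160.7987      60,803.9935
  5     4,000.00     2,838.6552    14,193.2758      85,159.6547
  6    54,000.00    35,781.3675   214,688.2052   1,502,817.4361
  Σ                 50,971.2036   260,352.6023   1,713,912.5200
P = 50,971.2036.
Convexity = Σ t(t+1)·PV / [P·(1+y)²] = 1,713,912.5200 / (50,971.2036 × 1.147041) = 29.31466.

29.31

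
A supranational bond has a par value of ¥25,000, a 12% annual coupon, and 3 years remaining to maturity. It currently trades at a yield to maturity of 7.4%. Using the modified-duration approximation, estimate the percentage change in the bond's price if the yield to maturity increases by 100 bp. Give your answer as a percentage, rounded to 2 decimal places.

-2.52%

Periodic yield y = 0.074. Modified duration first:
  t   CF        PV=CF/(1+0.074)^t    t·PV
  1     3,000.00     2,793.2961     2,793.2961
  2     3,000.00     2,600.8343     5,201.6687
  3    28,000.00    22,601.9124    67,805.7372
  Σ                 27,996.0428    75,800.7020
P = 27,996.0428; D_Mac = 2.70755 yrs; D_mod = 2.70755/(1+0.074) = 2.52100 yrs.
ΔP/P ≈ -D_mod · Δy = -2.52100 × (+0.01) = -0.025210 = -2.5210%.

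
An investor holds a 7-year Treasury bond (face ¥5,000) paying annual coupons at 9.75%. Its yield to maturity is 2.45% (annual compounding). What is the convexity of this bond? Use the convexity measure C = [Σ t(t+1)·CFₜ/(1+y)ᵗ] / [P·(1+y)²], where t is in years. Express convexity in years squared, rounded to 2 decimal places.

40.09

With y = 0.0245:
  t   CF        PV=CF/(1+0.0245)^t    t·PV        t(t+1)·PV
  1       487.50       475.8419       475.8419         951.6837
  2       487.50       464.4625       928.9251       2,786.7753
  3       487.50       453.3553     1,360.0660       5,440.2640
  4       487.50       442.5137     1,770.0550       8,850.2750
  5       487.50       431.9314     2,159.6571      12,957.9429
  6       487.50       421.6022     2,529.6131      17,707.2914
  7     5,487.50     4,632.2372    32,425.6607     259,405.2857
  Σ                  7,321.9444    41,649.8189     308,099.5180
P = 7,321.9444.
Convexity = Σ t(t+1)·PV / [P·(1+y)²] = 308,099.5180 / (7,321.9444 × 1.049600) = 40.09043.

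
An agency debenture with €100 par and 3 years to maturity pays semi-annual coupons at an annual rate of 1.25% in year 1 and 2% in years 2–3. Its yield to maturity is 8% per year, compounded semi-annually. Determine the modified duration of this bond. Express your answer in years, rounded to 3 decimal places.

2.824 years

Periodic yield y = 0.04. First find Macaulay duration:
  t   CF        PV=CF/(1+0.04)^t    t·PV
  1        0.625         0.6010         0.6010
  2        0.625         0.5778         1.1557
  3        1.000         0.8890         2.6670
  4        1.000         0.8548         3.4192
  5        1.000         0.8219         4.1096
  6      101.000        79.8218       478.9306
  Σ                     83.5663       490.8831
P = 83.5663; Macaulay duration = 490.8831 / 83.5663 = 5.87418 half-year periods = 2.93709 years.
Modified duration = D_Mac / (1 + y) = 2.93709 / 1.04 = 2.82412 years.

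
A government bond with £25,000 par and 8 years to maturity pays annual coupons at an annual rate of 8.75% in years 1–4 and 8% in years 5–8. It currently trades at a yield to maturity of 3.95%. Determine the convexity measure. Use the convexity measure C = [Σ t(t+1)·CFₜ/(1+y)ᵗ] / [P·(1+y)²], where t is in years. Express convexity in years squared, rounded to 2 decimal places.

48.52

With y = 0.0395:
  t   CF        PV=CF/(1+0.0395)^t    t·PV        t(t+1)·PV
  1     2,187.50     2,104.3771     2,104.3771       4,208.7542
  2     2,187.50     2,024.4128     4,048.8256      12,146.4768
  3     2,187.50     1,947.4871     5,842.4612      23,369.8447
  4     2,187.50     1,873.4844     7,493.9377      37,469.6885
  5     2,000.00     1,647.8115     8,239.0575      49,434.3448
  6     2,000.00     1,585.1962     9,511.1774      66,578.2421
  7     2,000.00     1,524.9603    10,674.7222      85,397.7773
  8    27,000.00    19,804.6793   158,437.4346   1,425,936.9116
  Σ                 32,512.4088   206,351.9933   1,704,542.0400
P = 32,512.4088.
Convexity = Σ t(t+1)·PV / [P·(1+y)²] = 1,704,542.0400 / (32,512.4088 × 1.080560) = 48.51875.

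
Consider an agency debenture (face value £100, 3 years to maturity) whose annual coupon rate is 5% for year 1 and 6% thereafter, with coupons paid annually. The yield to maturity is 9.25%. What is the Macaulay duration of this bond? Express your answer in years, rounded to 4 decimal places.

2.8440 years

Periodic yield y = 0.0925. Discount each cash flow and weight by its year:
  t   CF        PV=CF/(1+0.0925)^t    t·PV
  1         5.00         4.5767         4.5767
  2         6.00         5.0270        10.0540
  3       106.00        81.2908       243.8725
  Σ                     90.8945       258.5031
Price P = Σ PV = 90.8945.
Macaulay duration = Σ(t·PV) / P = 258.5031 / 90.8945 = 2.84399 years.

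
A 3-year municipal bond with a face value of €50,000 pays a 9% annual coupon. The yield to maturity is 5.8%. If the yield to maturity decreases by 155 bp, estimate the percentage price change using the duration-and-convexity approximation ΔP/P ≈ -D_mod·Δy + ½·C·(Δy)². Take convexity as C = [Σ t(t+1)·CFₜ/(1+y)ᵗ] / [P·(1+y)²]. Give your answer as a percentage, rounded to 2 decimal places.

+4.17%

With y = 0.058:
  t   CF        PV=CF/(1+0.058)^t    t·PV        t(t+1)·PV
  1     4,500.00     4,253.3081     4,253.3081       8,506.6163
  2     4,500.00     4,020.1400     8,040.2800      24,120.8400
  3    54,500.00    46,019.2460   138,057.7381     552,230.9526
  Σ                 54,292.6942   150,351.3263     584,858.4089
P = 54,292.6942; D_Mac = 2.76927 yrs; D_mod = 2.61746 yrs; C = 9.62361.
Duration effect: -2.61746 × (-0.0155) = +0.040571
Convexity effect: 0.5 × 9.62361 × (-0.0155)² = +0.0011560
ΔP/P ≈ +0.040571 + 0.0011560 = +0.041727 = +4.1727%.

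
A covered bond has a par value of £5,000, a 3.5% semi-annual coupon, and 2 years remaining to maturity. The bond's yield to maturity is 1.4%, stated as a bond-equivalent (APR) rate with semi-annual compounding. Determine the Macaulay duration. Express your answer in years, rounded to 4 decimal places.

1.9502 years

Periodic yield y = 0.007. Discount each cash flow and weight by its period:
  t   CF        PV=CF/(1+0.007)^t    t·PV
  1        87.50        86.8918        86.8918
  2        87.50        86.2877       172.5755
  3        87.50        85.6879       257.0638
  4     5,087.50     4,947.5084    19,790.0336
  Σ                  5,206.3758    20,306.5646
Price P = Σ PV = 5,206.3758.
Macaulay duration = Σ(t·PV) / P = 20,306.5646 / 5,206.3758 = 3.90033 half-year periods.
In years: 3.90033 / 2 = 1.95016 years.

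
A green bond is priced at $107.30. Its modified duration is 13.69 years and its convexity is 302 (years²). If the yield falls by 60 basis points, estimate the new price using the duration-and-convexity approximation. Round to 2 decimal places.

Duration effect: -D_mod·Δy = -13.69 × (-0.006) = +0.082140
Convexity effect: ½·C·(Δy)² = 0.5 × 302 × (-0.006)² = +0.0054360
ΔP/P ≈ +0.082140 + 0.0054360 = +0.087576
New price ≈ 107.30 × (1 + 0.087576) = 116.6969048.

$116.70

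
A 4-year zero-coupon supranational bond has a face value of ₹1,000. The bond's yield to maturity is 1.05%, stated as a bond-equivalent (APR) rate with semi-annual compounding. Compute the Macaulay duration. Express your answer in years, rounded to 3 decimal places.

A zero-coupon bond has a single cash flow at maturity, so its Macaulay duration equals its maturity: 4 years.
(Equivalently: 8 semi-annual periods ÷ 2 = 4 years.)

4.000 years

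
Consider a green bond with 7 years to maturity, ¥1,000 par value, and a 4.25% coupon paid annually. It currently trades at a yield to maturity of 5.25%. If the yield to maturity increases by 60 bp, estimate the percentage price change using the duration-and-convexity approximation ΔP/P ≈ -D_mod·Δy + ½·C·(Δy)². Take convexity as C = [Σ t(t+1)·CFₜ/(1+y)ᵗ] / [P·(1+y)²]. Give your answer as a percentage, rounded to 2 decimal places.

-3.44%

With y = 0.0525:
  t   CF        PV=CF/(1+0.0525)^t    t·PV        t(t+1)·PV
  1        42.50        40.3800        40.3800          80.7601
  2        42.50        38.3658        76.7317         230.1950
  3        42.50        36.4521       109.3563         437.4253
  4        42.50        34.6338       138.5353         692.6766
  5        42.50        32.9063       164.5313         987.1875
  6        42.50        31.2648       187.5891       1,313.1236
  7     1,042.50       728.6540     5,100.5778      40,804.6220
  Σ                    942.6569     5,817.7014      44,545.9901
P = 942.6569; D_Mac = 6.17160 yrs; D_mod = 5.86375 yrs; C = 42.65901.
Duration effect: -5.86375 × (+0.006) = -0.035183
Convexity effect: 0.5 × 42.65901 × (0.006)² = +0.0007679
ΔP/P ≈ -0.035183 + 0.0007679 = -0.034415 = -3.4415%.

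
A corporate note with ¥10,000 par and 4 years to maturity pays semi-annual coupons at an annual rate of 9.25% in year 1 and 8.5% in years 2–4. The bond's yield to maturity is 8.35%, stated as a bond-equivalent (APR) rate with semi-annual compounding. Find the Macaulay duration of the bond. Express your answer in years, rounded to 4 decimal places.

3.4560 years

Periodic yield y = 0.04175. Discount each cash flow and weight by its period:
  t   CF        PV=CF/(1+0.04175)^t    t·PV
  1       462.50       443.9645       443.9645
  2       462.50       426.1718       852.3436
  3       425.00       375.9226     1,127.7677
  4       425.00       360.8568     1,443.4272
  5       425.00       346.3948     1,731.9741
  6       425.00       332.5124     1,995.0745
  7       425.00       319.1864     2,234.3047
  8    10,425.00     7,515.6750    60,125.3999
  Σ                 10,120.6843    69,954.2562
Price P = Σ PV = 10,120.6843.
Macaulay duration = Σ(t·PV) / P = 69,954.2562 / 10,120.6843 = 6.91201 half-year periods.
In years: 6.91201 / 2 = 3.45600 years.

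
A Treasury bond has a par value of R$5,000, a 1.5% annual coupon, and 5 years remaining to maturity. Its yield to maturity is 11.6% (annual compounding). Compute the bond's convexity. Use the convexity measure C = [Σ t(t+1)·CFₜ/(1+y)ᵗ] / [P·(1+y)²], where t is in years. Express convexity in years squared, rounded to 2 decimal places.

22.87

With y = 0.116:
  t   CF        PV=CF/(1+0.116)^t    t·PV        t(t+1)·PV
  1        75.00        67.2043        67.2043         134.4086
  2        75.00        60.2189       120.4378         361.3134
  3        75.00        53.9596       161.8788         647.5151
  4        75.00        48.3509       193.4036         967.0178
  5     5,075.00     2,931.6699    14,658.3497      87,950.0981
  Σ                  3,161.4036    15,201.2742      90,060.3531
P = 3,161.4036.
Convexity = Σ t(t+1)·PV / [P·(1+y)²] = 90,060.3531 / (3,161.4036 × 1.245456) = 22.87311.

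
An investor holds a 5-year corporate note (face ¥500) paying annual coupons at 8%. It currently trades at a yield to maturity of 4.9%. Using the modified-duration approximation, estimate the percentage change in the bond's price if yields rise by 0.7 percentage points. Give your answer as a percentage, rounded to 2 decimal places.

-2.91%

Periodic yield y = 0.049. Modified duration first:
  t   CF        PV=CF/(1+0.049)^t    t·PV
  1        40.00        38.1316        38.1316
  2        40.00        36.3504        72.7008
  3        40.00        34.6524       103.9572
  4        40.00        33.0338       132.1350
  5       540.00       425.1247     2,125.6234
  Σ                    567.2928     2,472.5480
P = 567.2928; D_Mac = 4.35850 yrs; D_mod = 4.35850/(1+0.049) = 4.15491 yrs.
ΔP/P ≈ -D_mod · Δy = -4.15491 × (+0.007) = -0.029084 = -2.9084%.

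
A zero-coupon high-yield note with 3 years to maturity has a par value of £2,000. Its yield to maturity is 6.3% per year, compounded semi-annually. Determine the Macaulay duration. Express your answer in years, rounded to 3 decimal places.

A zero-coupon bond has a single cash flow at maturity, so its Macaulay duration equals its maturity: 3 years.
(Equivalently: 6 semi-annual periods ÷ 2 = 3 years.)

3.000 years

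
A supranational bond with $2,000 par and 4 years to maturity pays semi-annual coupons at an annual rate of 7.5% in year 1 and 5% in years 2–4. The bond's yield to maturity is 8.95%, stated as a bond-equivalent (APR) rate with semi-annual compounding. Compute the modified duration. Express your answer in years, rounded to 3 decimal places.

Periodic yield y = 0.04475. First find Macaulay duration:
  t   CF        PV=CF/(1+0.04475)^t    t·PV
  1        75.00        71.7875        71.7875
  2        75.00        68.7126       137.4252
  3        50.00        43.8463       131.5389
  4        50.00        41.9682       167.8729
  5        50.00        40.1706       200.8529
  6        50.00        38.4499       230.6997
  7        50.00        36.8030       257.6211
  8     2,050.00     1,444.2914    11,554.3311
  Σ                  1,786.0296    12,752.1293
P = 1,786.0296; Macaulay duration = 12,752.1293 / 1,786.0296 = 7.13993 half-year periods = 3.56997 years.
Modified duration = D_Mac / (1 + y) = 3.56997 / 1.04475 = 3.41705 years.

3.417 years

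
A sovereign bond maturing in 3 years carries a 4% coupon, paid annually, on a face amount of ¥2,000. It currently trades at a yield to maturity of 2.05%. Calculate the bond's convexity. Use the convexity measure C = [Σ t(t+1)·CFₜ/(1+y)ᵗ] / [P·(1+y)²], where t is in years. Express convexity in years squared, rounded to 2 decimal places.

10.96

With y = 0.0205:
  t   CF        PV=CF/(1+0.0205)^t    t·PV        t(t+1)·PV
  1        80.00        78.3929        78.3929         156.7859
  2        80.00        76.8182       153.6363         460.9090
  3     2,080.00     1,957.1509     5,871.4526      23,485.8106
  Σ                  2,112.3620     6,103.4819      24,103.5055
P = 2,112.3620.
Convexity = Σ t(t+1)·PV / [P·(1+y)²] = 24,103.5055 / (2,112.3620 × 1.041420) = 10.95685.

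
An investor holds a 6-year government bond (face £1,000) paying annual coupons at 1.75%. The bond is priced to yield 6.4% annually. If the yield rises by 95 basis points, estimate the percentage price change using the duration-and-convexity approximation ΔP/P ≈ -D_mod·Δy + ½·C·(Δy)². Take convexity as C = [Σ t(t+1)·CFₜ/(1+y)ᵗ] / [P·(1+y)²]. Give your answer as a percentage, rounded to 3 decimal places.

-4.938%

With y = 0.064:
  t   CF        PV=CF/(1+0.064)^t    t·PV        t(t+1)·PV
  1        17.50        16.4474        16.4474          32.8947
  2        17.50        15.4581        30.9161          92.7483
  3        17.50        14.5282        43.5847         174.3389
  4        17.50        13.6544        54.6175         273.0873
  5        17.50        12.8331        64.1653         384.9915
  6     1,017.50       701.2690     4,207.6141      29,453.2986
  Σ                    774.1901     4,417.3450      30,411.3595
P = 774.1901; D_Mac = 5.70576 yrs; D_mod = 5.36256 yrs; C = 34.69804.
Duration effect: -5.36256 × (+0.0095) = -0.050944
Convexity effect: 0.5 × 34.69804 × (0.0095)² = +0.0015657
ΔP/P ≈ -0.050944 + 0.0015657 = -0.049379 = -4.9379%.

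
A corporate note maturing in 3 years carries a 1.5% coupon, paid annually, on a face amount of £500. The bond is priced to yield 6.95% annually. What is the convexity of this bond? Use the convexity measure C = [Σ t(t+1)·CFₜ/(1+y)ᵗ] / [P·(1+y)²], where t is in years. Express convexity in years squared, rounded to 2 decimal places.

10.27

With y = 0.0695:
  t   CF        PV=CF/(1+0.0695)^t    t·PV        t(t+1)·PV
  1         7.50         7.0126         7.0126          14.0252
  2         7.50         6.5569        13.1138          39.3415
  3       507.50       414.8525     1,244.5574       4,978.2296
  Σ                    428.4220     1,264.6839       5,031.5964
P = 428.4220.
Convexity = Σ t(t+1)·PV / [P·(1+y)²] = 5,031.5964 / (428.4220 × 1.143830) = 10.26768.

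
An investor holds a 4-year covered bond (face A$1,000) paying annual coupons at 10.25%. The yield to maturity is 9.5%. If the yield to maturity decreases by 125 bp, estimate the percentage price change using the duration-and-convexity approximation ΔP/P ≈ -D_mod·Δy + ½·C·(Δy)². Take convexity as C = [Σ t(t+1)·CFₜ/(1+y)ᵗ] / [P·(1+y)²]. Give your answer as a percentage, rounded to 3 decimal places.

With y = 0.095:
  t   CF        PV=CF/(1+0.095)^t    t·PV        t(t+1)·PV
  1       102.50        93.6073        93.6073         187.2146
  2       102.50        85.4861       170.9722         512.9167
  3       102.50        78.0695       234.2086         936.8342
  4     1,102.50       766.8707     3,067.4826      15,337.4132
  Σ                  1,024.0336     3,566.2707      16,974.3788
P = 1,024.0336; D_Mac = 3.48257 yrs; D_mod = 3.18043 yrs; C = 13.82456.
Duration effect: -3.18043 × (-0.0125) = +0.039755
Convexity effect: 0.5 × 13.82456 × (-0.0125)² = +0.0010800
ΔP/P ≈ +0.039755 + 0.0010800 = +0.040835 = +4.0835%.

+4.084%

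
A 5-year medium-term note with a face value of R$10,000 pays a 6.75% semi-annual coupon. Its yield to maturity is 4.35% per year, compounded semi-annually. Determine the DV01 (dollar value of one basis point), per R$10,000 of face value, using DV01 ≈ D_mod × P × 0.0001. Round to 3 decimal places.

R$4.729

Periodic yield y = 0.02175.
  t   CF        PV=CF/(1+0.02175)^t    t·PV
  1       337.50       330.3156       330.3156
  2       337.50       323.2842       646.5684
  3       337.50       316.4025       949.2074
  4       337.50       309.6672     1,238.6688
  5       337.50       303.0753     1,515.3765
  6       337.50       296.6237     1,779.7424
  7       337.50       290.3095     2,032.1665
  8       337.50       284.1297     2,273.0375
  9       337.50       278.0814     2,502.7327
  10   10,337.50     8,336.2179    83,362.1791
  Σ                 11,068.1070    96,629.9949
P = 11,068.1070; D_Mac = 8.73049 half-year periods = 4.36524 yrs; D_mod = 4.27232 yrs.
DV01 ≈ 4.27232 × 11,068.1070 × 0.0001 = 4.728652.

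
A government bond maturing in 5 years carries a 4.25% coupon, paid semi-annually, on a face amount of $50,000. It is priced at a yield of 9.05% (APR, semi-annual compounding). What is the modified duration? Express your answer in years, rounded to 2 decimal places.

Periodic yield y = 0.04525. First find Macaulay duration:
  t   CF        PV=CF/(1+0.04525)^t    t·PV
  1     1,062.50     1,016.5032     1,016.5032
  2     1,062.50       972.4977     1,944.9954
  3     1,062.50       930.3972     2,791.1917
  4     1,062.50       890.1193     3,560.4773
  5     1,062.50       851.5851     4,257.9255
  6     1,062.50       814.7191     4,888.3144
  7     1,062.50       779.4490     5,456.1430
  8     1,062.50       745.7058     5,965.6465
  9     1,062.50       713.4234     6,420.8106
  10   51,062.50    32,801.9990   328,019.9905
  Σ                 40,516.3989   364,321.9983
P = 40,516.3989; Macaulay duration = 364,321.9983 / 40,516.3989 = 8.99196 half-year periods = 4.49598 years.
Modified duration = D_Mac / (1 + y) = 4.49598 / 1.04525 = 4.30135 years.

4.30 years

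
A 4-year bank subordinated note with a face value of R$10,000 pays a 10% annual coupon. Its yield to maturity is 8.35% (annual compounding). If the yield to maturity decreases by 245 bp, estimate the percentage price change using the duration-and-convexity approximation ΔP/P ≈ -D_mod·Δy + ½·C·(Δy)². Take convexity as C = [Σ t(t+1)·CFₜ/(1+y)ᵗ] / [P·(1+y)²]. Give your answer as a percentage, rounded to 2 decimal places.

With y = 0.0835:
  t   CF        PV=CF/(1+0.0835)^t    t·PV        t(t+1)·PV
  1     1,000.00       922.9349       922.9349       1,845.8699
  2     1,000.00       851.8089     1,703.6178       5,110.8533
  3     1,000.00       786.1642     2,358.4925       9,433.9702
  4    11,000.00     7,981.3622    31,925.4490     159,627.2450
  Σ                 10,542.2703    36,910.4943     176,017.9384
P = 10,542.2703; D_Mac = 3.50119 yrs; D_mod = 3.23137 yrs; C = 14.22214.
Duration effect: -3.23137 × (-0.0245) = +0.079169
Convexity effect: 0.5 × 14.22214 × (-0.0245)² = +0.0042684
ΔP/P ≈ +0.079169 + 0.0042684 = +0.083437 = +8.3437%.

+8.34%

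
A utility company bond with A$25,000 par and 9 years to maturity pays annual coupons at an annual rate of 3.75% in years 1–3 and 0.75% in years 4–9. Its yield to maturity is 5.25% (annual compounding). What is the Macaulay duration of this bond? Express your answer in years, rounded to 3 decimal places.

7.953 years

Periodic yield y = 0.0525. Discount each cash flow and weight by its year:
  t   CF        PV=CF/(1+0.0525)^t    t·PV
  1       937.50       890.7363       890.7363
  2       937.50       846.3053     1,692.6106
  3       937.50       804.0906     2,412.2717
  4       187.50       152.7963       611.1852
  5       187.50       145.1746       725.8732
  6       187.50       137.9331       827.5989
  7       187.50       131.0529       917.3701
  8       187.50       124.5158       996.1263
  9    25,187.50    15,892.2769   143,030.4919
  Σ                 19,124.8818   152,104.2643
Price P = Σ PV = 19,124.8818.
Macaulay duration = Σ(t·PV) / P = 152,104.2643 / 19,124.8818 = 7.95321 years.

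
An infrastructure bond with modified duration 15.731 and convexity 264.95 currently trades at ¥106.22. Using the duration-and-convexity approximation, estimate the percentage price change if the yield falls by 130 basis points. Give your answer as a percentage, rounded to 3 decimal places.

+22.689%

Duration effect: -D_mod·Δy = -15.731 × (-0.013) = +0.204503
Convexity effect: ½·C·(Δy)² = 0.5 × 264.95 × (-0.013)² = +0.022388275
ΔP/P ≈ +0.204503 + 0.022388275 = +0.226891275
= +22.6891275%.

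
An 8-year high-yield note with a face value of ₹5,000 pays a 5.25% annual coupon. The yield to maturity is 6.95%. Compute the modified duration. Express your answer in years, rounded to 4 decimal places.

6.2211 years

Periodic yield y = 0.0695. First find Macaulay duration:
  t   CF        PV=CF/(1+0.0695)^t    t·PV
  1       262.50       245.4418       245.4418
  2       262.50       229.4921       458.9842
  3       262.50       214.5789       643.7366
  4       262.50       200.6347       802.5390
  5       262.50       187.5968       937.9839
  6       262.50       175.4061     1,052.4363
  7       262.50       164.0075     1,148.0527
  8     5,262.50     3,074.2968    24,594.3747
  Σ                  4,491.4547    29,883.5491
P = 4,491.4547; Macaulay duration = 29,883.5491 / 4,491.4547 = 6.65342 years.
Modified duration = D_Mac / (1 + y) = 6.65342 / 1.0695 = 6.22106 years.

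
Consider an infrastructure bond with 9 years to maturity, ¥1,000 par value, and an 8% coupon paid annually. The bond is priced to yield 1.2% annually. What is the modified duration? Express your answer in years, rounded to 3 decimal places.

Periodic yield y = 0.012. First find Macaulay duration:
  t   CF        PV=CF/(1+0.012)^t    t·PV
  1        80.00        79.0514        79.0514
  2        80.00        78.1140       156.2280
  3        80.00        77.1878       231.5633
  4        80.00        76.2725       305.0900
  5        80.00        75.3681       376.8404
  6        80.00        74.4744       446.8463
  7        80.00        73.5913       515.1390
  8        80.00        72.7187       581.7493
  9     1,080.00       970.0612     8,730.5510
  Σ                  1,576.8393    11,423.0586
P = 1,576.8393; Macaulay duration = 11,423.0586 / 1,576.8393 = 7.24428 years.
Modified duration = D_Mac / (1 + y) = 7.24428 / 1.012 = 7.15838 years.

7.158 years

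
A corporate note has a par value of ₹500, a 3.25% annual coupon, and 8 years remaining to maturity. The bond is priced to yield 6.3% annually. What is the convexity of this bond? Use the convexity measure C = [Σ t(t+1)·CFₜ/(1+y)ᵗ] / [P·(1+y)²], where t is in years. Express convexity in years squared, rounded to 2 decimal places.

With y = 0.063:
  t   CF        PV=CF/(1+0.063)^t    t·PV        t(t+1)·PV
  1        16.25        15.2869        15.2869          30.5738
  2        16.25        14.3809        28.7619          86.2856
  3        16.25        13.5286        40.5859         162.3435
  4        16.25        12.7268        50.9073         254.5366
  5        16.25        11.9726        59.8628         359.1768
  6        16.25        11.2630        67.5780         473.0457
  7        16.25        10.5955        74.1683         593.3467
  8       516.25       316.6605     2,533.2843      22,799.5589
  Σ                    406.4149     2,870.4354      24,758.8676
P = 406.4149.
Convexity = Σ t(t+1)·PV / [P·(1+y)²] = 24,758.8676 / (406.4149 × 1.129969) = 53.91314.

53.91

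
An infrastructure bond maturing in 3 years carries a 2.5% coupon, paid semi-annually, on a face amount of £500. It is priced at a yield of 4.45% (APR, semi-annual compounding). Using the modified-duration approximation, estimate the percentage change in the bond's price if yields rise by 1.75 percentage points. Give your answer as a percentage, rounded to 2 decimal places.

Periodic yield y = 0.02225. Modified duration first:
  t   CF        PV=CF/(1+0.02225)^t    t·PV
  1         6.25         6.1140         6.1140
  2         6.25         5.9809        11.9618
  3         6.25         5.8507        17.5521
  4         6.25         5.7234        22.8935
  5         6.25         5.5988        27.9940
  6       506.25       443.6314     2,661.7887
  Σ                    472.8992     2,748.3040
P = 472.8992; D_Mac = 5.81161 half-year periods = 2.90580 yrs; D_mod = 2.90580/(1+0.02225) = 2.84256 yrs.
ΔP/P ≈ -D_mod · Δy = -2.84256 × (+0.0175) = -0.049745 = -4.9745%.

-4.97%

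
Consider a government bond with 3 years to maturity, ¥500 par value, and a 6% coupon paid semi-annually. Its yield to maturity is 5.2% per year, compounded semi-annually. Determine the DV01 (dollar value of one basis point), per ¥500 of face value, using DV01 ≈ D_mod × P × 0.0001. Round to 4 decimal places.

¥0.1391

Periodic yield y = 0.026.
  t   CF        PV=CF/(1+0.026)^t    t·PV
  1        15.00        14.6199        14.6199
  2        15.00        14.2494        28.4988
  3        15.00        13.8883        41.6649
  4        15.00        13.5364        54.1454
  5        15.00        13.1933        65.9667
  6       515.00       441.4922     2,648.9534
  Σ                    510.9795     2,853.8491
P = 510.9795; D_Mac = 5.58506 half-year periods = 2.79253 yrs; D_mod = 2.72176 yrs.
DV01 ≈ 2.72176 × 510.9795 × 0.0001 = 0.139076.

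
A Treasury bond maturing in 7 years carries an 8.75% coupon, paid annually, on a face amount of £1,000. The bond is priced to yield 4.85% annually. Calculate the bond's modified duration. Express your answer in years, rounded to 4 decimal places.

5.4142 years

Periodic yield y = 0.0485. First find Macaulay duration:
  t   CF        PV=CF/(1+0.0485)^t    t·PV
  1        87.50        83.4526        83.4526
  2        87.50        79.5923       159.1846
  3        87.50        75.9107       227.7320
  4        87.50        72.3993       289.5972
  5        87.50        69.0503       345.2517
  6        87.50        65.8563       395.1379
  7     1,087.50       780.6390     5,464.4727
  Σ                  1,226.9004     6,964.8287
P = 1,226.9004; Macaulay duration = 6,964.8287 / 1,226.9004 = 5.67677 years.
Modified duration = D_Mac / (1 + y) = 5.67677 / 1.0485 = 5.41418 years.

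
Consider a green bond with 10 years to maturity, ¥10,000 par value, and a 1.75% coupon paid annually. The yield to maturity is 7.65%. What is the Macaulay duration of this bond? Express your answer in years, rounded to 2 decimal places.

8.98 years

Periodic yield y = 0.0765. Discount each cash flow and weight by its year:
  t   CF        PV=CF/(1+0.0765)^t    t·PV
  1       175.00       162.5639       162.5639
  2       175.00       151.0115       302.0230
  3       175.00       140.2801       420.8402
  4       175.00       130.3113       521.2450
  5       175.00       121.0509       605.2543
  6       175.00       112.4485       674.6913
  7       175.00       104.4575       731.2028
  8       175.00        97.0344       776.2753
  9       175.00        90.1388       811.2491
  10   10,175.00     4,868.4877    48,684.8769
  Σ                  5,977.7845    53,690.2217
Price P = Σ PV = 5,977.7845.
Macaulay duration = Σ(t·PV) / P = 53,690.2217 / 5,977.7845 = 8.98163 years.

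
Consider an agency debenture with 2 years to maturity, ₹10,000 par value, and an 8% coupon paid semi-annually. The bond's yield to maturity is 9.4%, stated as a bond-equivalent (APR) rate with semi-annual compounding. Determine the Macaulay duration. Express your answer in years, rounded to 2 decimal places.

Periodic yield y = 0.047. Discount each cash flow and weight by its period:
  t   CF        PV=CF/(1+0.047)^t    t·PV
  1       400.00       382.0439       382.0439
  2       400.00       364.8939       729.7878
  3       400.00       348.5138     1,045.5413
  4    10,400.00     8,654.5923    34,618.3691
  Σ                  9,750.0439    36,775.7422
Price P = Σ PV = 9,750.0439.
Macaulay duration = Σ(t·PV) / P = 36,775.7422 / 9,750.0439 = 3.77185 half-year periods.
In years: 3.77185 / 2 = 1.88593 years.

1.89 years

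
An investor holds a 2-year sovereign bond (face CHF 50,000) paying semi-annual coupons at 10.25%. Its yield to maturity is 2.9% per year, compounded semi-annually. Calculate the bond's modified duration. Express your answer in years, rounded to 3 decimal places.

1.842 years

Periodic yield y = 0.0145. First find Macaulay duration:
  t   CF        PV=CF/(1+0.0145)^t    t·PV
  1     2,562.50     2,525.8748     2,525.8748
  2     2,562.50     2,489.7731     4,979.5462
  3     2,562.50     2,454.1874     7,362.5622
  4    52,562.50    49,621.2623   198,485.0491
  Σ                 57,091.0976   213,353.0323
P = 57,091.0976; Macaulay duration = 213,353.0323 / 57,091.0976 = 3.73706 half-year periods = 1.86853 years.
Modified duration = D_Mac / (1 + y) = 1.86853 / 1.0145 = 1.84183 years.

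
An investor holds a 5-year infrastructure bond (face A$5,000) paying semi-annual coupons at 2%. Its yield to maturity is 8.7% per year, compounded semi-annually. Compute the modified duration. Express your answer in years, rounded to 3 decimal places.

4.539 years

Periodic yield y = 0.0435. First find Macaulay duration:
  t   CF        PV=CF/(1+0.0435)^t    t·PV
  1        50.00        47.9157        47.9157
  2        50.00        45.9182        91.8365
  3        50.00        44.0040       132.0121
  4        50.00        42.1697       168.6787
  5        50.00        40.4118       202.0588
  6        50.00        38.7271       232.3628
  7        50.00        37.1127       259.7891
  8        50.00        35.5656       284.5250
  9        50.00        34.0830       306.7471
  10    5,050.00     3,298.8825    32,988.8248
  Σ                  3,664.7903    34,714.7504
P = 3,664.7903; Macaulay duration = 34,714.7504 / 3,664.7903 = 9.47251 half-year periods = 4.73625 years.
Modified duration = D_Mac / (1 + y) = 4.73625 / 1.0435 = 4.53881 years.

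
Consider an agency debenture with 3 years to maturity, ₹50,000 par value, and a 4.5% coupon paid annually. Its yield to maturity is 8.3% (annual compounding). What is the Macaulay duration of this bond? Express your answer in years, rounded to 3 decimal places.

Periodic yield y = 0.083. Discount each cash flow and weight by its year:
  t   CF        PV=CF/(1+0.083)^t    t·PV
  1     2,250.00     2,077.5623     2,077.5623
  2     2,250.00     1,918.3401     3,836.6802
  3    52,250.00    41,133.9982   123,401.9947
  Σ                 45,129.9006   129,316.2372
Price P = Σ PV = 45,129.9006.
Macaulay duration = Σ(t·PV) / P = 129,316.2372 / 45,129.9006 = 2.86542 years.

2.865 years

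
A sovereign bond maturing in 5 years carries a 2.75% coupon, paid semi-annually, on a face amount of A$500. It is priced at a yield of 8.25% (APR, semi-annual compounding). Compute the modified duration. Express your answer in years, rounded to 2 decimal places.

4.47 years

Periodic yield y = 0.04125. First find Macaulay duration:
  t   CF        PV=CF/(1+0.04125)^t    t·PV
  1        6.875         6.6026         6.6026
  2        6.875         6.3411        12.6821
  3        6.875         6.0899        18.2696
  4        6.875         5.8486        23.3944
  5        6.875         5.6169        28.0846
  6        6.875         5.3944        32.3664
  7        6.875         5.1807        36.2648
  8        6.875         4.9755        39.8036
  9        6.875         4.7783        43.0051
  10     506.875       338.3380     3,383.3796
  Σ                    389.1659     3,623.8529
P = 389.1659; Macaulay duration = 3,623.8529 / 389.1659 = 9.31184 half-year periods = 4.65592 years.
Modified duration = D_Mac / (1 + y) = 4.65592 / 1.04125 = 4.47147 years.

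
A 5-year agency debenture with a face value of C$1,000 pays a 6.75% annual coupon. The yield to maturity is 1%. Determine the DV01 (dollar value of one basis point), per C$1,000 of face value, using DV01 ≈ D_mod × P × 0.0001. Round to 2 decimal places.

Periodic yield y = 0.01.
  t   CF        PV=CF/(1+0.01)^t    t·PV
  1        67.50        66.8317        66.8317
  2        67.50        66.1700       132.3400
  3        67.50        65.5148       196.5445
  4        67.50        64.8662       259.4647
  5     1,067.50     1,015.6896     5,078.4481
  Σ                  1,279.0723     5,733.6290
P = 1,279.0723; D_Mac = 4.48265 yrs; D_mod = 4.43826 yrs.
DV01 ≈ 4.43826 × 1,279.0723 × 0.0001 = 0.567686.

C$0.57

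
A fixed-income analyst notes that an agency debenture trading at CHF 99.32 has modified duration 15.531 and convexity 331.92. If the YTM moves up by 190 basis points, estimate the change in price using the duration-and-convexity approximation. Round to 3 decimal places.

-CHF 23.358

Duration effect: -D_mod·Δy = -15.531 × (+0.019) = -0.295089
Convexity effect: ½·C·(Δy)² = 0.5 × 331.92 × (0.019)² = +0.05991156
ΔP/P ≈ -0.295089 + 0.05991156 = -0.23517744
ΔP ≈ 99.32 × (-0.23517744) = -23.3578233408.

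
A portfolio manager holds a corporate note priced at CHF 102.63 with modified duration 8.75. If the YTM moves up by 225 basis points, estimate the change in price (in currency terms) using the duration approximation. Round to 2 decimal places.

Duration approximation: ΔP/P ≈ -D_mod · Δy = -8.75 × (+0.0225) = -0.196875.
ΔP ≈ 102.63 × (-0.196875) = -20.20528125.

-CHF 20.21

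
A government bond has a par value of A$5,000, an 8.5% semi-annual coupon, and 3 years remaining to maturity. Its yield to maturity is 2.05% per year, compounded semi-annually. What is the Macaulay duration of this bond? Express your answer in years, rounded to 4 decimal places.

Periodic yield y = 0.01025. Discount each cash flow and weight by its period:
  t   CF        PV=CF/(1+0.01025)^t    t·PV
  1       212.50       210.3440       210.3440
  2       212.50       208.2098       416.4196
  3       212.50       206.0973       618.2920
  4       212.50       204.0063       816.0250
  5       212.50       201.9364     1,009.6821
  6     5,212.50     4,903.1244    29,418.7465
  Σ                  5,933.7182    32,489.5092
Price P = Σ PV = 5,933.7182.
Macaulay duration = Σ(t·PV) / P = 32,489.5092 / 5,933.7182 = 5.47540 half-year periods.
In years: 5.47540 / 2 = 2.73770 years.

2.7377 years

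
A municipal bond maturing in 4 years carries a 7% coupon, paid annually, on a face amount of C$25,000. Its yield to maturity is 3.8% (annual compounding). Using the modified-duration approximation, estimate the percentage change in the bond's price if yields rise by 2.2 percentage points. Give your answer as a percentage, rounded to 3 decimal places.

-7.728%

Periodic yield y = 0.038. Modified duration first:
  t   CF        PV=CF/(1+0.038)^t    t·PV
  1     1,750.00     1,685.9345     1,685.9345
  2     1,750.00     1,624.2143     3,248.4287
  3     1,750.00     1,564.7537     4,694.2611
  4    26,750.00    23,042.7534    92,171.0136
  Σ                 27,917.6559   101,799.6379
P = 27,917.6559; D_Mac = 3.64642 yrs; D_mod = 3.64642/(1+0.038) = 3.51293 yrs.
ΔP/P ≈ -D_mod · Δy = -3.51293 × (+0.022) = -0.077285 = -7.7285%.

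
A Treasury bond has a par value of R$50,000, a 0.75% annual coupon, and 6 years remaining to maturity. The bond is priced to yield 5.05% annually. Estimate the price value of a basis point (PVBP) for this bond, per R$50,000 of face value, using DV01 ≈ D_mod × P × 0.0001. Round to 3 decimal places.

Periodic yield y = 0.0505.
  t   CF        PV=CF/(1+0.0505)^t    t·PV
  1       375.00       356.9729       356.9729
  2       375.00       339.8123       679.6247
  3       375.00       323.4768       970.4303
  4       375.00       307.9265     1,231.7059
  5       375.00       293.1237     1,465.6187
  6    50,375.00    37,483.3777   224,900.2660
  Σ                 39,104.6899   229,604.6185
P = 39,104.6899; D_Mac = 5.87154 yrs; D_mod = 5.58928 yrs.
DV01 ≈ 5.58928 × 39,104.6899 × 0.0001 = 21.856699.

R$21.857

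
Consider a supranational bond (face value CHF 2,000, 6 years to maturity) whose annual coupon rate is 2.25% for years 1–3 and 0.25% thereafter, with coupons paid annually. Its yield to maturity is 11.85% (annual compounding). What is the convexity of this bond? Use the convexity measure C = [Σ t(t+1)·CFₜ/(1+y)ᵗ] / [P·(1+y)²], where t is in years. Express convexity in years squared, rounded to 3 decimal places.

With y = 0.1185:
  t   CF        PV=CF/(1+0.1185)^t    t·PV        t(t+1)·PV
  1        45.00        40.2325        40.2325          80.4649
  2        45.00        35.9700        71.9400         215.8200
  3        45.00        32.1591        96.4774         385.9098
  4         5.00         3.1947        12.7787          63.8934
  5         5.00         2.8562        14.2810          85.6863
  6     2,005.00     1,023.9964     6,143.9786      43,007.8504
  Σ                  1,138.4089     6,379.6883      43,839.6249
P = 1,138.4089.
Convexity = Σ t(t+1)·PV / [P·(1+y)²] = 43,839.6249 / (1,138.4089 × 1.251042) = 30.78198.

30.782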